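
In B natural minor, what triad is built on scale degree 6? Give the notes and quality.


Reasoning:
B natural minor scale: B C# D E F# G A
Diatonic triad on degree 6 stacks scale notes 6, 1, 3: G B D
G→B = 4 semitones; G→D = 7 semitones → major triad
= G B D (major)


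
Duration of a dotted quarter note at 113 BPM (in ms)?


Solution.
One quarter-note beat = 60000 / BPM = 60000 / 113 ms
Dotted quarter note = 3/2 × quarter note
Duration = 3/2 × 60000 / 113 = 90000 / 113
= 796.5 ms


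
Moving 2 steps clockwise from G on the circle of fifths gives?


Solution.
Each clockwise step on the circle of fifths moves up a perfect 5th
From G: G → D → A
= A


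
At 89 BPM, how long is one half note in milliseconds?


Working:
One quarter-note beat = 60000 / BPM = 60000 / 89 ms
Half note = 2 × quarter note
Duration = 2 × 60000 / 89 = 120000 / 89
= 1348.3 ms


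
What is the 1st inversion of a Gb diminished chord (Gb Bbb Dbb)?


Solution.
Root position: Gb Bbb Dbb
1st inversion: move root up an octave
Bass note: Bbb
Notes (bottom to top) = Bbb Dbb Gb


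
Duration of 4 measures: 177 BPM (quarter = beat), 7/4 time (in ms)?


Quarter-note beat duration = 60000 / 177 ms
Beats per measure (7/4) = 7
One measure = 7 × 60000 / 177 = 420000 / 177 ms
4 measures = 4 × 420000 / 177 = 1680000 / 177
= 9491.5 ms


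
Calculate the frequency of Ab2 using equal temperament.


Reasoning:
f = 440 × 2^(n/12) where n = semitones from A4
Ab2: -25 semitones from A4
f = 440 × 2^(-25/12)
f = 103.83 Hz


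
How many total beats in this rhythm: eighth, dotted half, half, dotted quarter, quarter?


Let's work it out.
Beat values:
  eighth = 0.5 beats
  dotted half = 3 beats
  half = 2 beats
  dotted quarter = 1.5 beats
  quarter = 1 beat
Sum = 0.5 + 3 + 2 + 1.5 + 1
= 8 beats


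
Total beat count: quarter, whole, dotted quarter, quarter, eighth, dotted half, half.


Step by step:
Beat values:
  quarter = 1 beat
  whole = 4 beats
  dotted quarter = 1.5 beats
  quarter = 1 beat
  eighth = 0.5 beats
  dotted half = 3 beats
  half = 2 beats
Sum = 1 + 4 + 1.5 + 1 + 0.5 + 3 + 2
= 13 beats


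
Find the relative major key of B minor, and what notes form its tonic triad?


The relative major shares the key signature and is a minor 3rd above the minor tonic
A minor 3rd above B is D
→ relative major of B minor is D major
Tonic triad of D major = root + major 3rd + perfect 5th = D F# A
= D major; triad = D F# A


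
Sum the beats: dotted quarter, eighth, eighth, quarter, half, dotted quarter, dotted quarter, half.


Working:
Beat values:
  dotted quarter = 1.5 beats
  eighth = 0.5 beats
  eighth = 0.5 beats
  quarter = 1 beat
  half = 2 beats
  dotted quarter = 1.5 beats
  dotted quarter = 1.5 beats
  half = 2 beats
Sum = 1.5 + 0.5 + 0.5 + 1 + 2 + 1.5 + 1.5 + 2
= 10.5 beats


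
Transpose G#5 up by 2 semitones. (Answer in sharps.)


Solution.
G#5: chromatic position 8 in octave 5 → absolute = 5×12 + 8 = 68
Transpose up 2: 68 + 2 = 70
70 = 5×12 + 10 → A# in octave 5
Result = A#5


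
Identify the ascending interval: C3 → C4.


Solution.
Letter names: C → C spans 8 letter names → an octave
Semitones: C3 → C4 = 12 half-steps
An octave of 12 semitones is a perfect octave
= perfect octave


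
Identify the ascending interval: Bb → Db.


Letter names: B → D spans 3 letter names → a 3rd
Semitones: Bb → Db = 3 half-steps
A 3rd of 3 semitones is a minor 3rd
= minor 3rd


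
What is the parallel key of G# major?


Parallel keys share the same tonic but differ in mode
G# major → parallel is G# minor
= G# minor


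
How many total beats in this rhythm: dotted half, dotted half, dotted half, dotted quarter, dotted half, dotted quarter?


Beat values:
  dotted half = 3 beats
  dotted half = 3 beats
  dotted half = 3 beats
  dotted quarter = 1.5 beats
  dotted half = 3 beats
  dotted quarter = 1.5 beats
Sum = 3 + 3 + 3 + 1.5 + 3 + 1.5
= 15 beats


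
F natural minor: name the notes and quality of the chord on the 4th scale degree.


Reasoning:
F natural minor scale: F G Ab Bb C Db Eb
Diatonic triad on degree 4 stacks scale notes 4, 6, 1: Bb Db F
Bb→Db = 3 semitones; Bb→F = 7 semitones → minor triad
= Bb Db F (minor)


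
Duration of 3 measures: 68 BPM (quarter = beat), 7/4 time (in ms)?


Step by step:
Quarter-note beat duration = 60000 / 68 ms
Beats per measure (7/4) = 7
One measure = 7 × 60000 / 68 = 420000 / 68 ms
3 measures = 3 × 420000 / 68 = 1260000 / 68
= 18529.4 ms


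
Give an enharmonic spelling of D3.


Let's work it out.
Enharmonic notes sound the same pitch but are spelled with different letter names
D and C## name the same pitch class
= C##3


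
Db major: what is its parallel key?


Let's work it out.
Parallel keys share the same tonic but differ in mode
Db major → parallel is Db minor
= Db minor


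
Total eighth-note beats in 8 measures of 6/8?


Reasoning:
Time signature 6/8: the bottom number 8 means the eighth note gets one count
The top number 6 means 6 eighth-note beats per measure
Total = 6 × 8 measures
= 48 eighth-note beats


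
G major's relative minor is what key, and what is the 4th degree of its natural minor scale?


Solution.
The relative minor shares the major's key signature and starts on its 6th degree
6th degree = a major 6th above the tonic; a major 6th above G is E
→ relative minor of G major is E minor
E natural minor scale: E F# G A B C D
= E minor; 4th degree = A


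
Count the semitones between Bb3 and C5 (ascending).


Solution.
Absolute semitone position = octave×12 + chromatic position
Bb3: 3×12 + 10 = 46
C5: 5×12 + 0 = 60
Difference = 60 - 46 = 14
= 14 semitones


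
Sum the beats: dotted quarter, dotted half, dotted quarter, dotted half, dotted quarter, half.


Solution.
Beat values:
  dotted quarter = 1.5 beats
  dotted half = 3 beats
  dotted quarter = 1.5 beats
  dotted half = 3 beats
  dotted quarter = 1.5 beats
  half = 2 beats
Sum = 1.5 + 3 + 1.5 + 3 + 1.5 + 2
= 12.5 beats


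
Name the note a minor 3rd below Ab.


Working:
A 3rd spans 3 letter names, so from A we land on F
A minor 3rd = 3 semitones below Ab
Spell F at that pitch: F
= F


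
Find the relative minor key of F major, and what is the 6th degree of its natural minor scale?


Reasoning:
The relative minor shares the major's key signature and starts on its 6th degree
6th degree = a major 6th above the tonic; a major 6th above F is D
→ relative minor of F major is D minor
D natural minor scale: D E F G A Bb C
= D minor; 6th degree = Bb


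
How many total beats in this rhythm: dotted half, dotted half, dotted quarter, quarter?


Beat values:
  dotted half = 3 beats
  dotted half = 3 beats
  dotted quarter = 1.5 beats
  quarter = 1 beat
Sum = 3 + 3 + 1.5 + 1
= 8.5 beats


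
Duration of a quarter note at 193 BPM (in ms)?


Working:
One quarter-note beat = 60000 / BPM = 60000 / 193 ms
Duration = 60000 / 193
= 310.9 ms


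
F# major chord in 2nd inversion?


Root position: F# A# C#
2nd inversion: move root and 3rd up an octave
Bass note: C#
Notes (bottom to top) = C# F# A#


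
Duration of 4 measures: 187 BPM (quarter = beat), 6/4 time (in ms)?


Let's work it out.
Quarter-note beat duration = 60000 / 187 ms
Beats per measure (6/4) = 6
One measure = 6 × 60000 / 187 = 360000 / 187 ms
4 measures = 4 × 360000 / 187 = 1440000 / 187
= 7700.5 ms


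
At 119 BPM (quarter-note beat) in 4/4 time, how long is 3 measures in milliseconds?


Reasoning:
Quarter-note beat duration = 60000 / 119 ms
Beats per measure (4/4) = 4
One measure = 4 × 60000 / 119 = 240000 / 119 ms
3 measures = 3 × 240000 / 119 = 720000 / 119
= 6050.4 ms


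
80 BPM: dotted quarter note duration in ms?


Reasoning:
One quarter-note beat = 60000 / BPM = 60000 / 80 ms
Dotted quarter note = 3/2 × quarter note
Duration = 3/2 × 60000 / 80 = 90000 / 80
= 1125.0 ms


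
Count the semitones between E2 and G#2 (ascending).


Solution.
Absolute semitone position = octave×12 + chromatic position
E2: 2×12 + 4 = 28
G#2: 2×12 + 8 = 32
Difference = 32 - 28 = 4
= 4 semitones


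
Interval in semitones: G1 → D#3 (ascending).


Absolute semitone position = octave×12 + chromatic position
G1: 1×12 + 7 = 19
D#3: 3×12 + 3 = 39
Difference = 39 - 19 = 20
= 20 semitones


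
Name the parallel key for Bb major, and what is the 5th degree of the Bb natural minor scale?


Parallel keys share the same tonic but differ in mode
Bb major → parallel is Bb minor
Bb natural minor scale: Bb C Db Eb F Gb Ab
= Bb minor; 5th degree = F


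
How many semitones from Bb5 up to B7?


Reasoning:
Absolute semitone position = octave×12 + chromatic position
Bb5: 5×12 + 10 = 70
B7: 7×12 + 11 = 95
Difference = 95 - 70 = 25
= 25 semitones


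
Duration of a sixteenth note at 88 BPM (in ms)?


Working:
One quarter-note beat = 60000 / BPM = 60000 / 88 ms
Sixteenth note = 1/4 × quarter note
Duration = 1/4 × 60000 / 88 = 15000 / 88
= 170.5 ms


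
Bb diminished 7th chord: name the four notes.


Reasoning:
Diminished 7th chord = root + minor 3rd + diminished 5th + diminished 7th
Seventh chords stack in thirds, so the letter names are B-D-F-A
Root: Bb
Minor 3rd above Bb: Db
Diminished 5th above Bb: Fb
Diminished 7th above Bb: Abb
Chord = Bb Db Fb Abb


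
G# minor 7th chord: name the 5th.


Let's work it out.
Minor 7th chord = root + minor 3rd + perfect 5th + minor 7th
Seventh chords stack in thirds, so the letter names are G-B-D-F
Root: G#
Minor 3rd above G#: B
Perfect 5th above G#: D#
Minor 7th above G#: F#
The 5th = D#


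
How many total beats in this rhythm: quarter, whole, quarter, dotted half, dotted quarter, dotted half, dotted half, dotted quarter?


Working:
Beat values:
  quarter = 1 beat
  whole = 4 beats
  quarter = 1 beat
  dotted half = 3 beats
  dotted quarter = 1.5 beats
  dotted half = 3 beats
  dotted half = 3 beats
  dotted quarter = 1.5 beats
Sum = 1 + 4 + 1 + 3 + 1.5 + 3 + 3 + 1.5
= 18 beats


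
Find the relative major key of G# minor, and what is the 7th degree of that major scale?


The relative major shares the key signature and is a minor 3rd above the minor tonic
A minor 3rd above G# is B
→ relative major of G# minor is B major
B major scale: B C# D# E F# G# A#
= B major; 7th degree = A#


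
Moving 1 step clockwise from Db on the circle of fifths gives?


Solution.
Each clockwise step on the circle of fifths moves up a perfect 5th
From Db: Db → Ab
= Ab


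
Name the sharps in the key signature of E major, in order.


Sharp major keys follow the circle of fifths: C(0), G(1), D(2), A(3), E(4), B(5), F#(6), C#(7)
E major has 4 sharps
Order of sharps: F# C# G# D# A# E# B# → first 4: F#, C#, G#, D#
= F#, C#, G#, D#


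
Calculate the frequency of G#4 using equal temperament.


f = 440 × 2^(n/12) where n = semitones from A4
G#4: -1 semitones from A4
f = 440 × 2^(-1/12)
f = 415.30 Hz


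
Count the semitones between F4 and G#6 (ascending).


Step by step:
Absolute semitone position = octave×12 + chromatic position
F4: 4×12 + 5 = 53
G#6: 6×12 + 8 = 80
Difference = 80 - 53 = 27
= 27 semitones


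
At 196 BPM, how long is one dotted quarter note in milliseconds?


One quarter-note beat = 60000 / BPM = 60000 / 196 ms
Dotted quarter note = 3/2 × quarter note
Duration = 3/2 × 60000 / 196 = 90000 / 196
= 459.2 ms


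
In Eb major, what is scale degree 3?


Step by step:
Major scale pattern: W-W-H-W-W-W-H (2-2-1-2-2-2-1 semitones)
Starting from Eb:
  Eb + 2 semitones → F
  F + 2 semitones → G
  G + 1 semitone → Ab
  Ab + 2 semitones → Bb
  Bb + 2 semitones → C
  C + 2 semitones → D
  D + 1 semitone → Eb
Scale: Eb F G Ab Bb C D
Degree 3 = G


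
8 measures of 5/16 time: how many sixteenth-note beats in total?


Time signature 5/16: the bottom number 16 means the sixteenth note gets one count
The top number 5 means 5 sixteenth-note beats per measure
Total = 5 × 8 measures
= 40 sixteenth-note beats


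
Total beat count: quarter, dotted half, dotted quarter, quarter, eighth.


Working:
Beat values:
  quarter = 1 beat
  dotted half = 3 beats
  dotted quarter = 1.5 beats
  quarter = 1 beat
  eighth = 0.5 beats
Sum = 1 + 3 + 1.5 + 1 + 0.5
= 7 beats


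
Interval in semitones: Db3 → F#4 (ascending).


Let's work it out.
Absolute semitone position = octave×12 + chromatic position
Db3: 3×12 + 1 = 37
F#4: 4×12 + 6 = 54
Difference = 54 - 37 = 17
= 17 semitones


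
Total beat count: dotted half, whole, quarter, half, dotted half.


Step by step:
Beat values:
  dotted half = 3 beats
  whole = 4 beats
  quarter = 1 beat
  half = 2 beats
  dotted half = 3 beats
Sum = 3 + 4 + 1 + 2 + 3
= 13 beats


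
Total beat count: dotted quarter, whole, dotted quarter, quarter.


Beat values:
  dotted quarter = 1.5 beats
  whole = 4 beats
  dotted quarter = 1.5 beats
  quarter = 1 beat
Sum = 1.5 + 4 + 1.5 + 1
= 8 beats


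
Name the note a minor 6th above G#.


Solution.
A 6th spans 6 letter names, so from G we land on E
A minor 6th = 8 semitones above G#
Spell E at that pitch: E
= E


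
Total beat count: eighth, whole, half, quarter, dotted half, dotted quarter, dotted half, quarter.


Let's work it out.
Beat values:
  eighth = 0.5 beats
  whole = 4 beats
  half = 2 beats
  quarter = 1 beat
  dotted half = 3 beats
  dotted quarter = 1.5 beats
  dotted half = 3 beats
  quarter = 1 beat
Sum = 0.5 + 4 + 2 + 1 + 3 + 1.5 + 3 + 1
= 16 beats


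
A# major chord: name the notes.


Major triad = root + major 3rd (4 semitones) + perfect 5th (7 semitones)
A triad on A# stacks thirds, so the chord tones use letter names A-C-E
Root: A#
Major 3rd above A#: C##
Perfect 5th above A#: E#
Chord = A# C## E#


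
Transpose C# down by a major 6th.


Reasoning:
major 6th: 6 letter names, 9 semitones
Letter: C - 5 → E
Pitch: C# - 9 semitones, spelled as an E → E
= E


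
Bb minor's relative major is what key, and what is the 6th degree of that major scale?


Working:
The relative major shares the key signature and is a minor 3rd above the minor tonic
A minor 3rd above Bb is Db
→ relative major of Bb minor is Db major
Db major scale: Db Eb F Gb Ab Bb C
= Db major; 6th degree = Bb


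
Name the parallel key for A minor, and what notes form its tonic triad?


Step by step:
Parallel keys share the same tonic but differ in mode
A minor → parallel is A major
Tonic triad of A major = A C# E
= A major; triad = A C# E


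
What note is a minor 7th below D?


Reasoning:
A 7th spans 7 letter names, so from D we land on E
A minor 7th = 10 semitones below D
Spell E at that pitch: E
= E


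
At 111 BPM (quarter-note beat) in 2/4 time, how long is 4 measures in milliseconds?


Step by step:
Quarter-note beat duration = 60000 / 111 ms
Beats per measure (2/4) = 2
One measure = 2 × 60000 / 111 = 120000 / 111 ms
4 measures = 4 × 120000 / 111 = 480000 / 111
= 4324.3 ms


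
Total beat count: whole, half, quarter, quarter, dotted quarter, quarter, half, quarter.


Beat values:
  whole = 4 beats
  half = 2 beats
  quarter = 1 beat
  quarter = 1 beat
  dotted quarter = 1.5 beats
  quarter = 1 beat
  half = 2 beats
  quarter = 1 beat
Sum = 4 + 2 + 1 + 1 + 1.5 + 1 + 2 + 1
= 13.5 beats


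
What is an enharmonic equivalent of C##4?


Enharmonic notes sound the same pitch but are spelled with different letter names
C## and D name the same pitch class
= D4


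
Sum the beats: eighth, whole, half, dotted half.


Solution.
Beat values:
  eighth = 0.5 beats
  whole = 4 beats
  half = 2 beats
  dotted half = 3 beats
Sum = 0.5 + 4 + 2 + 3
= 9.5 beats


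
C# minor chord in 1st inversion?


Let's work it out.
Root position: C# E G#
1st inversion: move root up an octave
Bass note: E
Notes (bottom to top) = E G# C#


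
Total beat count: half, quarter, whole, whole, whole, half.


Let's work it out.
Beat values:
  half = 2 beats
  quarter = 1 beat
  whole = 4 beats
  whole = 4 beats
  whole = 4 beats
  half = 2 beats
Sum = 2 + 1 + 4 + 4 + 4 + 2
= 17 beats


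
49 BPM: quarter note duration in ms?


Let's work it out.
One quarter-note beat = 60000 / BPM = 60000 / 49 ms
Duration = 60000 / 49
= 1224.5 ms


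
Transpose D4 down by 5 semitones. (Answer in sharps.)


Step by step:
D4: chromatic position 2 in octave 4 → absolute = 4×12 + 2 = 50
Transpose down 5: 50 - 5 = 45
45 = 3×12 + 9 → A in octave 3
Result = A3


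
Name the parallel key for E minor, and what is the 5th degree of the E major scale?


Step by step:
Parallel keys share the same tonic but differ in mode
E minor → parallel is E major
E major scale: E F# G# A B C# D#
= E major; 5th degree = B


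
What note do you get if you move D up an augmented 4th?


Working:
augmented 4th: 4 letter names, 6 semitones
Letter: D + 3 → G
Pitch: D + 6 semitones, spelled as a G → G#
= G#


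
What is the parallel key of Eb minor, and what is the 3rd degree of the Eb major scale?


Let's work it out.
Parallel keys share the same tonic but differ in mode
Eb minor → parallel is Eb major
Eb major scale: Eb F G Ab Bb C D
= Eb major; 3rd degree = G


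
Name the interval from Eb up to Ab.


Let's work it out.
Letter names: E → A spans 4 letter names → a 4th
Semitones: Eb → Ab = 5 half-steps
A 4th of 5 semitones is a perfect 4th
= perfect 4th


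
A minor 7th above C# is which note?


Working:
A 7th spans 7 letter names, so from C we land on B
A minor 7th = 10 semitones above C#
Spell B at that pitch: B
= B


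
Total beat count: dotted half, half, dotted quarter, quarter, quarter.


Beat values:
  dotted half = 3 beats
  half = 2 beats
  dotted quarter = 1.5 beats
  quarter = 1 beat
  quarter = 1 beat
Sum = 3 + 2 + 1.5 + 1 + 1
= 8.5 beats


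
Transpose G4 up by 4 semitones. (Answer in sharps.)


G4: chromatic position 7 in octave 4 → absolute = 4×12 + 7 = 55
Transpose up 4: 55 + 4 = 59
59 = 4×12 + 11 → B in octave 4
Result = B4


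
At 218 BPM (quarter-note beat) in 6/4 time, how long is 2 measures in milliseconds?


Step by step:
Quarter-note beat duration = 60000 / 218 ms
Beats per measure (6/4) = 6
One measure = 6 × 60000 / 218 = 360000 / 218 ms
2 measures = 2 × 360000 / 218 = 720000 / 218
= 3302.8 ms


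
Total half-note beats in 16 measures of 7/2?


Reasoning:
Time signature 7/2: the bottom number 2 means the half note gets one count
The top number 7 means 7 half-note beats per measure
Total = 7 × 16 measures
= 112 half-note beats


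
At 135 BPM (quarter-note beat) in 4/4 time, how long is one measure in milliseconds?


Quarter-note beat duration = 60000 / 135 ms
Beats per measure (4/4) = 4
One measure = 4 × 60000 / 135 = 240000 / 135 ms
= 1777.8 ms


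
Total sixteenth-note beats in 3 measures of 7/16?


Solution.
Time signature 7/16: the bottom number 16 means the sixteenth note gets one count
The top number 7 means 7 sixteenth-note beats per measure
Total = 7 × 3 measures
= 21 sixteenth-note beats


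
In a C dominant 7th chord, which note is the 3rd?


Solution.
Dominant 7th chord = root + major 3rd + perfect 5th + minor 7th
Seventh chords stack in thirds, so the letter names are C-E-G-B
Root: C
Major 3rd above C: E
Perfect 5th above C: G
Minor 7th above C: Bb
The 3rd = E


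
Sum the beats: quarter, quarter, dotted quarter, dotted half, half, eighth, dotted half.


Let's work it out.
Beat values:
  quarter = 1 beat
  quarter = 1 beat
  dotted quarter = 1.5 beats
  dotted half = 3 beats
  half = 2 beats
  eighth = 0.5 beats
  dotted half = 3 beats
Sum = 1 + 1 + 1.5 + 3 + 2 + 0.5 + 3
= 12 beats


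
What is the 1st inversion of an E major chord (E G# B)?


Let's work it out.
Root position: E G# B
1st inversion: move root up an octave
Bass note: G#
Notes (bottom to top) = G# B E


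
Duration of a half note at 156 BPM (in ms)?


One quarter-note beat = 60000 / BPM = 60000 / 156 ms
Half note = 2 × quarter note
Duration = 2 × 60000 / 156 = 120000 / 156
= 769.2 ms


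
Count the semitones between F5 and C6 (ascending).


Reasoning:
Absolute semitone position = octave×12 + chromatic position
F5: 5×12 + 5 = 65
C6: 6×12 + 0 = 72
Difference = 72 - 65 = 7
= 7 semitones


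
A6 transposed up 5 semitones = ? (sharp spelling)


Step by step:
A6: chromatic position 9 in octave 6 → absolute = 6×12 + 9 = 81
Transpose up 5: 81 + 5 = 86
86 = 7×12 + 2 → D in octave 7
Result = D7


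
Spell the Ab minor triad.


Step by step:
Minor triad = root + minor 3rd (3 semitones) + perfect 5th (7 semitones)
A triad on Ab stacks thirds, so the chord tones use letter names A-C-E
Root: Ab
Minor 3rd above Ab: Cb
Perfect 5th above Ab: Eb
Chord = Ab Cb Eb


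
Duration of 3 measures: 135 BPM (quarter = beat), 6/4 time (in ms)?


Solution.
Quarter-note beat duration = 60000 / 135 ms
Beats per measure (6/4) = 6
One measure = 6 × 60000 / 135 = 360000 / 135 ms
3 measures = 3 × 360000 / 135 = 1080000 / 135
= 8000.0 ms


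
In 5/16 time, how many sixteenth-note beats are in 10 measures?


Let's work it out.
Time signature 5/16: the bottom number 16 means the sixteenth note gets one count
The top number 5 means 5 sixteenth-note beats per measure
Total = 5 × 10 measures
= 50 sixteenth-note beats


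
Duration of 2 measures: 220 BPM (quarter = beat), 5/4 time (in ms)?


Quarter-note beat duration = 60000 / 220 ms
Beats per measure (5/4) = 5
One measure = 5 × 60000 / 220 = 300000 / 220 ms
2 measures = 2 × 300000 / 220 = 600000 / 220
= 2727.3 ms


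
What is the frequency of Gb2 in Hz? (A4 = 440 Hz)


Working:
f = 440 × 2^(n/12) where n = semitones from A4
Gb2: -27 semitones from A4
f = 440 × 2^(-27/12)
f = 92.50 Hz


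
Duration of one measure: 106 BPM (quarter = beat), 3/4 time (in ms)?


Solution.
Quarter-note beat duration = 60000 / 106 ms
Beats per measure (3/4) = 3
One measure = 3 × 60000 / 106 = 180000 / 106 ms
= 1698.1 ms


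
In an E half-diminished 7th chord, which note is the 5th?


Solution.
Half-diminished 7th chord = root + minor 3rd + diminished 5th + minor 7th
Seventh chords stack in thirds, so the letter names are E-G-B-D
Root: E
Minor 3rd above E: G
Diminished 5th above E: Bb
Minor 7th above E: D
The 5th = Bb


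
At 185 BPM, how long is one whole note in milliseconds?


Working:
One quarter-note beat = 60000 / BPM = 60000 / 185 ms
Whole note = 4 × quarter note
Duration = 4 × 60000 / 185 = 240000 / 185
= 1297.3 ms


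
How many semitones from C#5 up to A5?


Absolute semitone position = octave×12 + chromatic position
C#5: 5×12 + 1 = 61
A5: 5×12 + 9 = 69
Difference = 69 - 61 = 8
= 8 semitones


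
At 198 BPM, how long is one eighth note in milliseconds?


Let's work it out.
One quarter-note beat = 60000 / BPM = 60000 / 198 ms
Eighth note = 1/2 × quarter note
Duration = 1/2 × 60000 / 198 = 30000 / 198
= 151.5 ms


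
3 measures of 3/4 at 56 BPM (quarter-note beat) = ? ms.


Let's work it out.
Quarter-note beat duration = 60000 / 56 ms
Beats per measure (3/4) = 3
One measure = 3 × 60000 / 56 = 180000 / 56 ms
3 measures = 3 × 180000 / 56 = 540000 / 56
= 9642.9 ms


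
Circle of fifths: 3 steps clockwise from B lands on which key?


Reasoning:
Each clockwise step on the circle of fifths moves up a perfect 5th
From B: B → F#/Gb → Db → Ab
= Ab


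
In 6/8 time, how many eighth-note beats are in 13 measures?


Working:
Time signature 6/8: the bottom number 8 means the eighth note gets one count
The top number 6 means 6 eighth-note beats per measure
Total = 6 × 13 measures
= 78 eighth-note beats


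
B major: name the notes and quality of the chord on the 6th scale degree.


Let's work it out.
B major scale: B C# D# E F# G# A#
Diatonic triad on degree 6 stacks scale notes 6, 1, 3: G# B D#
G#→B = 3 semitones; G#→D# = 7 semitones → minor triad
= G# B D# (minor)


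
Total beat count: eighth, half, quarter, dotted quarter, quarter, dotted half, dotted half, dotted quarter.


Beat values:
  eighth = 0.5 beats
  half = 2 beats
  quarter = 1 beat
  dotted quarter = 1.5 beats
  quarter = 1 beat
  dotted half = 3 beats
  dotted half = 3 beats
  dotted quarter = 1.5 beats
Sum = 0.5 + 2 + 1 + 1.5 + 1 + 3 + 3 + 1.5
= 13.5 beats


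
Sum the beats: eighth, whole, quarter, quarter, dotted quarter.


Working:
Beat values:
  eighth = 0.5 beats
  whole = 4 beats
  quarter = 1 beat
  quarter = 1 beat
  dotted quarter = 1.5 beats
Sum = 0.5 + 4 + 1 + 1 + 1.5
= 8 beats


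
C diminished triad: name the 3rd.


Diminished triad = root + minor 3rd (3 semitones) + diminished 5th (6 semitones)
A triad on C stacks thirds, so the chord tones use letter names C-E-G
Root: C
Minor 3rd above C: Eb
Diminished 5th above C: Gb
The 3rd = Eb


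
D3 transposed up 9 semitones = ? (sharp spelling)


Let's work it out.
D3: chromatic position 2 in octave 3 → absolute = 3×12 + 2 = 38
Transpose up 9: 38 + 9 = 47
47 = 3×12 + 11 → B in octave 3
Result = B3


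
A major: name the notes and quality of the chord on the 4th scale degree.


Reasoning:
A major scale: A B C# D E F# G#
Diatonic triad on degree 4 stacks scale notes 4, 6, 1: D F# A
D→F# = 4 semitones; D→A = 7 semitones → major triad
= D F# A (major)


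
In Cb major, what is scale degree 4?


Solution.
Major scale pattern: W-W-H-W-W-W-H (2-2-1-2-2-2-1 semitones)
Starting from Cb:
  Cb + 2 semitones → Db
  Db + 2 semitones → Eb
  Eb + 1 semitone → Fb
  Fb + 2 semitones → Gb
  Gb + 2 semitones → Ab
  Ab + 2 semitones → Bb
  Bb + 1 semitone → Cb
Scale: Cb Db Eb Fb Gb Ab Bb
Degree 4 = Fb


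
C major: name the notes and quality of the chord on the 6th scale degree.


C major scale: C D E F G A B
Diatonic triad on degree 6 stacks scale notes 6, 1, 3: A C E
A→C = 3 semitones; A→E = 7 semitones → minor triad
= A C E (minor)


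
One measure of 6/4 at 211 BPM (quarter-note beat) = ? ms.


Working:
Quarter-note beat duration = 60000 / 211 ms
Beats per measure (6/4) = 6
One measure = 6 × 60000 / 211 = 360000 / 211 ms
= 1706.2 ms


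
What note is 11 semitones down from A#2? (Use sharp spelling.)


Solution.
A#2: chromatic position 10 in octave 2 → absolute = 2×12 + 10 = 34
Transpose down 11: 34 - 11 = 23
23 = 1×12 + 11 → B in octave 1
Result = B1


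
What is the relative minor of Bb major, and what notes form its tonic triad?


Let's work it out.
The relative minor shares the major's key signature and starts on its 6th degree
6th degree = a major 6th above the tonic; a major 6th above Bb is G
→ relative minor of Bb major is G minor
Tonic triad of G minor = root + minor 3rd + perfect 5th = G Bb D
= G minor; triad = G Bb D


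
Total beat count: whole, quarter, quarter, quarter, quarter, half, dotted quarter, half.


Beat values:
  whole = 4 beats
  quarter = 1 beat
  quarter = 1 beat
  quarter = 1 beat
  quarter = 1 beat
  half = 2 beats
  dotted quarter = 1.5 beats
  half = 2 beats
Sum = 4 + 1 + 1 + 1 + 1 + 2 + 1.5 + 2
= 13.5 beats


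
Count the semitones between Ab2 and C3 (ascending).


Absolute semitone position = octave×12 + chromatic position
Ab2: 2×12 + 8 = 32
C3: 3×12 + 0 = 36
Difference = 36 - 32 = 4
= 4 semitones


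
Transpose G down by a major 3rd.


Solution.
major 3rd: 3 letter names, 4 semitones
Letter: G - 2 → E
Pitch: G - 4 semitones, spelled as an E → Eb
= Eb


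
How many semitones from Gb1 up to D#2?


Absolute semitone position = octave×12 + chromatic position
Gb1: 1×12 + 6 = 18
D#2: 2×12 + 3 = 27
Difference = 27 - 18 = 9
= 9 semitones


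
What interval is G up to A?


Solution.
Letter names: G → A spans 2 letter names → a 2nd
Semitones: G → A = 2 half-steps
A 2nd of 2 semitones is a major 2nd
= major 2nd


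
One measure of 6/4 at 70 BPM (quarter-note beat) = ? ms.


Working:
Quarter-note beat duration = 60000 / 70 ms
Beats per measure (6/4) = 6
One measure = 6 × 60000 / 70 = 360000 / 70 ms
= 5142.9 ms


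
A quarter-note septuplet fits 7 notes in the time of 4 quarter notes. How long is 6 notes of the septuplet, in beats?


Solution.
Septuplet: 7 notes occupy the space of 4 quarter notes
Space = 4 × 1 = 4 beats
Each septuplet note = 4 / 7 = 4/7 beats
6 notes = 6 × 4/7 = 24/7
= 24/7 beats


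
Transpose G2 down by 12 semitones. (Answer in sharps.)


Solution.
G2: chromatic position 7 in octave 2 → absolute = 2×12 + 7 = 31
Transpose down 12: 31 - 12 = 19
19 = 1×12 + 7 → G in octave 1
Result = G1


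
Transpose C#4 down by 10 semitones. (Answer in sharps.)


Step by step:
C#4: chromatic position 1 in octave 4 → absolute = 4×12 + 1 = 49
Transpose down 10: 49 - 10 = 39
39 = 3×12 + 3 → D# in octave 3
Result = D#3


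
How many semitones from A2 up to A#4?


Step by step:
Absolute semitone position = octave×12 + chromatic position
A2: 2×12 + 9 = 33
A#4: 4×12 + 10 = 58
Difference = 58 - 33 = 25
= 25 semitones


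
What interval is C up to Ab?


Letter names: C → A spans 6 letter names → a 6th
Semitones: C → Ab = 8 half-steps
A 6th of 8 semitones is a minor 6th
= minor 6th


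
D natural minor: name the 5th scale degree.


Natural minor scale pattern: W-H-W-W-H-W-W (2-1-2-2-1-2-2 semitones)
Starting from D:
  D + 2 semitones → E
  E + 1 semitone → F
  F + 2 semitones → G
  G + 2 semitones → A
  A + 1 semitone → Bb
  Bb + 2 semitones → C
  C + 2 semitones → D
Scale: D E F G A Bb C
Degree 5 = A


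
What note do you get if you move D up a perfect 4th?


perfect 4th: 4 letter names, 5 semitones
Letter: D + 3 → G
Pitch: D + 5 semitones, spelled as a G → G
= G


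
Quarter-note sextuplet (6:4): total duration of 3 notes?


Sextuplet: 6 notes occupy the space of 4 quarter notes
Space = 4 × 1 = 4 beats
Each sextuplet note = 4 / 6 = 2/3 beats
3 notes = 3 × 2/3 = 2
= 2 beats


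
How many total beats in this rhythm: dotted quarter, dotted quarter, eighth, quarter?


Reasoning:
Beat values:
  dotted quarter = 1.5 beats
  dotted quarter = 1.5 beats
  eighth = 0.5 beats
  quarter = 1 beat
Sum = 1.5 + 1.5 + 0.5 + 1
= 4.5 beats


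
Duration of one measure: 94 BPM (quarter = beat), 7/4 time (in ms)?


Solution.
Quarter-note beat duration = 60000 / 94 ms
Beats per measure (7/4) = 7
One measure = 7 × 60000 / 94 = 420000 / 94 ms
= 4468.1 ms


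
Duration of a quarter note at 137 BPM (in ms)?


Reasoning:
One quarter-note beat = 60000 / BPM = 60000 / 137 ms
Duration = 60000 / 137
= 438.0 ms


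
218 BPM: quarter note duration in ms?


One quarter-note beat = 60000 / BPM = 60000 / 218 ms
Duration = 60000 / 218
= 275.2 ms


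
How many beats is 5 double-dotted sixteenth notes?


Step by step:
Base sixteenth note = 1/4 beats
Dot 1 adds half the previous value: +1/8
Dot 2 adds half the previous value: +1/16
One double-dotted sixteenth = 1/4 + 1/8 + 1/16 = 7/16
5 of them = 5 × 7/16 = 35/16
= 35/16 beats


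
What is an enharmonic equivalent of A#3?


Step by step:
Enharmonic notes sound the same pitch but are spelled with different letter names
A# and Bb name the same pitch class
= Bb3


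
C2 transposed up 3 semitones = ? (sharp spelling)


Reasoning:
C2: chromatic position 0 in octave 2 → absolute = 2×12 + 0 = 24
Transpose up 3: 24 + 3 = 27
27 = 2×12 + 3 → D# in octave 2
Result = D#2


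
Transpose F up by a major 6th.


major 6th: 6 letter names, 9 semitones
Letter: F + 5 → D
Pitch: F + 9 semitones, spelled as a D → D
= D


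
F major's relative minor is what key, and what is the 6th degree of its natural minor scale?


Working:
The relative minor shares the major's key signature and starts on its 6th degree
6th degree = a major 6th above the tonic; a major 6th above F is D
→ relative minor of F major is D minor
D natural minor scale: D E F G A Bb C
= D minor; 6th degree = Bb


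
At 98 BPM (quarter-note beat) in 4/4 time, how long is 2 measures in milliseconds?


Reasoning:
Quarter-note beat duration = 60000 / 98 ms
Beats per measure (4/4) = 4
One measure = 4 × 60000 / 98 = 240000 / 98 ms
2 measures = 2 × 240000 / 98 = 480000 / 98
= 4898.0 ms


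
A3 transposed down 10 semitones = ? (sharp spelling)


Let's work it out.
A3: chromatic position 9 in octave 3 → absolute = 3×12 + 9 = 45
Transpose down 10: 45 - 10 = 35
35 = 2×12 + 11 → B in octave 2
Result = B2


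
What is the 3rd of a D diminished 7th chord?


Working:
Diminished 7th chord = root + minor 3rd + diminished 5th + diminished 7th
Seventh chords stack in thirds, so the letter names are D-F-A-C
Root: D
Minor 3rd above D: F
Diminished 5th above D: Ab
Diminished 7th above D: Cb
The 3rd = F


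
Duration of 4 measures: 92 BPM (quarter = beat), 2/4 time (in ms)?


Quarter-note beat duration = 60000 / 92 ms
Beats per measure (2/4) = 2
One measure = 2 × 60000 / 92 = 120000 / 92 ms
4 measures = 4 × 120000 / 92 = 480000 / 92
= 5217.4 ms


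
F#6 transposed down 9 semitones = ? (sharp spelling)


Step by step:
F#6: chromatic position 6 in octave 6 → absolute = 6×12 + 6 = 78
Transpose down 9: 78 - 9 = 69
69 = 5×12 + 9 → A in octave 5
Result = A5


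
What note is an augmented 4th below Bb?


Step by step:
A 4th spans 4 letter names, so from B we land on F
An augmented 4th = 6 semitones below Bb
Spell F at that pitch: Fb
= Fb


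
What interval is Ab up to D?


Working:
Letter names: A → D spans 4 letter names → a 4th
Semitones: Ab → D = 6 half-steps
A 4th of 6 semitones is an augmented 4th
= augmented 4th


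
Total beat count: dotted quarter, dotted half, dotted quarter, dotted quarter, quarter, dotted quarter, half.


Beat values:
  dotted quarter = 1.5 beats
  dotted half = 3 beats
  dotted quarter = 1.5 beats
  dotted quarter = 1.5 beats
  quarter = 1 beat
  dotted quarter = 1.5 beats
  half = 2 beats
Sum = 1.5 + 3 + 1.5 + 1.5 + 1 + 1.5 + 2
= 12 beats


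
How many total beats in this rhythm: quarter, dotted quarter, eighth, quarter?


Let's work it out.
Beat values:
  quarter = 1 beat
  dotted quarter = 1.5 beats
  eighth = 0.5 beats
  quarter = 1 beat
Sum = 1 + 1.5 + 0.5 + 1
= 4 beats


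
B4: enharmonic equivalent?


Let's work it out.
Enharmonic notes sound the same pitch but are spelled with different letter names
B and A## name the same pitch class
= A##4


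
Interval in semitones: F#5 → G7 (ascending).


Solution.
Absolute semitone position = octave×12 + chromatic position
F#5: 5×12 + 6 = 66
G7: 7×12 + 7 = 91
Difference = 91 - 66 = 25
= 25 semitones


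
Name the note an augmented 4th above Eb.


Let's work it out.
A 4th spans 4 letter names, so from E we land on A
An augmented 4th = 6 semitones above Eb
Spell A at that pitch: A
= A


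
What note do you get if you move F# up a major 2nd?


Working:
major 2nd: 2 letter names, 2 semitones
Letter: F + 1 → G
Pitch: F# + 2 semitones, spelled as a G → G#
= G#


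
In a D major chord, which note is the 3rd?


Let's work it out.
Major triad = root + major 3rd (4 semitones) + perfect 5th (7 semitones)
A triad on D stacks thirds, so the chord tones use letter names D-F-A
Root: D
Major 3rd above D: F#
Perfect 5th above D: A
The 3rd = F#


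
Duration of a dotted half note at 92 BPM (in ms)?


Reasoning:
One quarter-note beat = 60000 / BPM = 60000 / 92 ms
Dotted half note = 3 × quarter note
Duration = 3 × 60000 / 92 = 180000 / 92
= 1956.5 ms


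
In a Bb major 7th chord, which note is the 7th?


Major 7th chord = root + major 3rd + perfect 5th + major 7th
Seventh chords stack in thirds, so the letter names are B-D-F-A
Root: Bb
Major 3rd above Bb: D
Perfect 5th above Bb: F
Major 7th above Bb: A
The 7th = A


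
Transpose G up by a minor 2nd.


Solution.
minor 2nd: 2 letter names, 1 semitones
Letter: G + 1 → A
Pitch: G + 1 semitones, spelled as an A → Ab
= Ab


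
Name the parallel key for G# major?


Parallel keys share the same tonic but differ in mode
G# major → parallel is G# minor
= G# minor


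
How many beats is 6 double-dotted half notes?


Step by step:
Base half note = 2 beats
Dot 1 adds half the previous value: +1
Dot 2 adds half the previous value: +1/2
One double-dotted half = 2 + 1 + 1/2 = 7/2
6 of them = 6 × 7/2 = 21
= 21 beats


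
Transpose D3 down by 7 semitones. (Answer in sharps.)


Solution.
D3: chromatic position 2 in octave 3 → absolute = 3×12 + 2 = 38
Transpose down 7: 38 - 7 = 31
31 = 2×12 + 7 → G in octave 2
Result = G2


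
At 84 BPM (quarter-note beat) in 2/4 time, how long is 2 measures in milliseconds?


Quarter-note beat duration = 60000 / 84 ms
Beats per measure (2/4) = 2
One measure = 2 × 60000 / 84 = 120000 / 84 ms
2 measures = 2 × 120000 / 84 = 240000 / 84
= 2857.1 ms


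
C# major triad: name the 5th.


Step by step:
Major triad = root + major 3rd (4 semitones) + perfect 5th (7 semitones)
A triad on C# stacks thirds, so the chord tones use letter names C-E-G
Root: C#
Major 3rd above C#: E#
Perfect 5th above C#: G#
The 5th = G#


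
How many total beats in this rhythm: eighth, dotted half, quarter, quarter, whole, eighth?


Beat values:
  eighth = 0.5 beats
  dotted half = 3 beats
  quarter = 1 beat
  quarter = 1 beat
  whole = 4 beats
  eighth = 0.5 beats
Sum = 0.5 + 3 + 1 + 1 + 4 + 0.5
= 10 beats


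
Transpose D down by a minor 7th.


Let's work it out.
minor 7th: 7 letter names, 10 semitones
Letter: D - 6 → E
Pitch: D - 10 semitones, spelled as an E → E
= E


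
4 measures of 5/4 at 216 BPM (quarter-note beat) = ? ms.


Quarter-note beat duration = 60000 / 216 ms
Beats per measure (5/4) = 5
One measure = 5 × 60000 / 216 = 300000 / 216 ms
4 measures = 4 × 300000 / 216 = 1200000 / 216
= 5555.6 ms


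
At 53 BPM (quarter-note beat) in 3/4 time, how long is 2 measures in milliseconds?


Quarter-note beat duration = 60000 / 53 ms
Beats per measure (3/4) = 3
One measure = 3 × 60000 / 53 = 180000 / 53 ms
2 measures = 2 × 180000 / 53 = 360000 / 53
= 6792.5 ms


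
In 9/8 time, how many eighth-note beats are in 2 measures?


Let's work it out.
Time signature 9/8: the bottom number 8 means the eighth note gets one count
The top number 9 means 9 eighth-note beats per measure
Total = 9 × 2 measures
= 18 eighth-note beats


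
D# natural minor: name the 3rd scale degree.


Natural minor scale pattern: W-H-W-W-H-W-W (2-1-2-2-1-2-2 semitones)
Starting from D#:
  D# + 2 semitones → E#
  E# + 1 semitone → F#
  F# + 2 semitones → G#
  G# + 2 semitones → A#
  A# + 1 semitone → B
  B + 2 semitones → C#
  C# + 2 semitones → D#
Scale: D# E# F# G# A# B C#
Degree 3 = F#


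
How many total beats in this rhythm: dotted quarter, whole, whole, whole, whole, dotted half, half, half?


Beat values:
  dotted quarter = 1.5 beats
  whole = 4 beats
  whole = 4 beats
  whole = 4 beats
  whole = 4 beats
  dotted half = 3 beats
  half = 2 beats
  half = 2 beats
Sum = 1.5 + 4 + 4 + 4 + 4 + 3 + 2 + 2
= 24.5 beats


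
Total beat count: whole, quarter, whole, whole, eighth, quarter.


Beat values:
  whole = 4 beats
  quarter = 1 beat
  whole = 4 beats
  whole = 4 beats
  eighth = 0.5 beats
  quarter = 1 beat
Sum = 4 + 1 + 4 + 4 + 0.5 + 1
= 14.5 beats


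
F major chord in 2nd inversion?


Step by step:
Root position: F A C
2nd inversion: move root and 3rd up an octave
Bass note: C
Notes (bottom to top) = C F A


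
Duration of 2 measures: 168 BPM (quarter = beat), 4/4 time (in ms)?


Let's work it out.
Quarter-note beat duration = 60000 / 168 ms
Beats per measure (4/4) = 4
One measure = 4 × 60000 / 168 = 240000 / 168 ms
2 measures = 2 × 240000 / 168 = 480000 / 168
= 2857.1 ms


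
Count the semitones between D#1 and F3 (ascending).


Solution.
Absolute semitone position = octave×12 + chromatic position
D#1: 1×12 + 3 = 15
F3: 3×12 + 5 = 41
Difference = 41 - 15 = 26
= 26 semitones
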